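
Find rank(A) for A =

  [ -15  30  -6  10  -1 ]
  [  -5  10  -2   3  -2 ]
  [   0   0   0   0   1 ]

Multiply R1 by -1/15.
  [  1  -2  2/5  -2/3  1/15 ]
  [ -5  10   -2     3    -2 ]
  [  0   0    0     0     1 ]
Add 5 times R1 to R2.
  [ 1  -2  2/5  -2/3  1/15 ]
  [ 0   0    0  -1/3  -5/3 ]
  [ 0   0    0     0     1 ]
Multiply R2 by -3.
  [ 1  -2  2/5  -2/3  1/15 ]
  [ 0   0    0     1     5 ]
  [ 0   0    0     0     1 ]
Subtract 5 times R3 from R2.
  [ 1  -2  2/5  -2/3  1/15 ]
  [ 0   0    0     1     0 ]
  [ 0   0    0     0     1 ]
Subtract 1/15 times R3 from R1.
  [ 1  -2  2/5  -2/3  0 ]
  [ 0   0    0     1  0 ]
  [ 0   0    0     0  1 ]
Add 2/3 times R2 to R1.
  [ 1  -2  2/5  0  0 ]
  [ 0   0    0  1  0 ]
  [ 0   0    0  0  1 ]
The reduced form has 3 nonzero rows.

rank = 3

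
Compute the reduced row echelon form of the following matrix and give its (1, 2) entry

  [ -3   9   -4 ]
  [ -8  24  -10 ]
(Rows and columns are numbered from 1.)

ρ1 ← -1/3·ρ1
  [  1  -3  4/3 ]
  [ -8  24  -10 ]
ρ2 ← ρ2 + 8·ρ1
  [ 1  -3  4/3 ]
  [ 0   0  2/3 ]
ρ2 ← 3/2·ρ2
  [ 1  -3  4/3 ]
  [ 0   0    1 ]
ρ1 ← ρ1 − 4/3·ρ2
  [ 1  -3  0 ]
  [ 0   0  1 ]

-3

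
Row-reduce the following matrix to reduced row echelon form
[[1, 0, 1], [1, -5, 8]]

R2 ← R2 − R1
  [ 1   0  1 ]
  [ 0  -5  7 ]
R2 ← -1/5·R2
  [ 1  0     1 ]
  [ 0  1  -7/5 ]

[[1, 0, 1], [0, 1, -7/5]]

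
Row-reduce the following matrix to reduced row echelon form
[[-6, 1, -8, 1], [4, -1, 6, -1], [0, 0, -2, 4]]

r1 := -1/6·r1
  [ 1  -1/6  4/3  -1/6 ]
  [ 4    -1    6    -1 ]
  [ 0     0   -2     4 ]
r2 := r2 − 4·r1
  [ 1  -1/6  4/3  -1/6 ]
  [ 0  -1/3  2/3  -1/3 ]
  [ 0     0   -2     4 ]
r2 := -3·r2
  [ 1  -1/6  4/3  -1/6 ]
  [ 0     1   -2     1 ]
  [ 0     0   -2     4 ]
r3 := -1/2·r3
  [ 1  -1/6  4/3  -1/6 ]
  [ 0     1   -2     1 ]
  [ 0     0    1    -2 ]
r2 := r2 + 2·r3
  [ 1  -1/6  4/3  -1/6 ]
  [ 0     1    0    -3 ]
  [ 0     0    1    -2 ]
r1 := r1 − 4/3·r3
  [ 1  -1/6  0  5/2 ]
  [ 0     1  0   -3 ]
  [ 0     0  1   -2 ]
r1 := r1 + 1/6·r2
  [ 1  0  0   2 ]
  [ 0  1  0  -3 ]
  [ 0  0  1  -2 ]

[[1, 0, 0, 2], [0, 1, 0, -3], [0, 0, 1, -2]]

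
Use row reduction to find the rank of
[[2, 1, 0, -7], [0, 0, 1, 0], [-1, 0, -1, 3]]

ρ1 -> 1/2·ρ1
  [  1  1/2   0  -7/2 ]
  [  0    0   1     0 ]
  [ -1    0  -1     3 ]
ρ3 -> ρ3 + ρ1
  [ 1  1/2   0  -7/2 ]
  [ 0    0   1     0 ]
  [ 0  1/2  -1  -1/2 ]
ρ2 <-> ρ3
  [ 1  1/2   0  -7/2 ]
  [ 0  1/2  -1  -1/2 ]
  [ 0    0   1     0 ]
ρ2 -> 2·ρ2
  [ 1  1/2   0  -7/2 ]
  [ 0    1  -2    -1 ]
  [ 0    0   1     0 ]
ρ2 -> ρ2 + 2·ρ3
  [ 1  1/2  0  -7/2 ]
  [ 0    1  0    -1 ]
  [ 0    0  1     0 ]
ρ1 -> ρ1 − 1/2·ρ2
  [ 1  0  0  -3 ]
  [ 0  1  0  -1 ]
  [ 0  0  1   0 ]
The reduced form has 3 nonzero rows.

rank = 3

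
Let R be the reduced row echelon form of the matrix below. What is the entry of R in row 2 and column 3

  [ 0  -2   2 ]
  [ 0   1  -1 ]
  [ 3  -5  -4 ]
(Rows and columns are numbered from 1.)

-1

Swap ρ1 and ρ3.
  [ 3  -5  -4 ]
  [ 0   1  -1 ]
  [ 0  -2   2 ]
Multiply ρ1 by 1/3.
  [ 1  -5/3  -4/3 ]
  [ 0     1    -1 ]
  [ 0    -2     2 ]
Add 2 times ρ2 to ρ3.
  [ 1  -5/3  -4/3 ]
  [ 0     1    -1 ]
  [ 0     0     0 ]
Add 5/3 times ρ2 to ρ1.
  [ 1  0  -3 ]
  [ 0  1  -1 ]
  [ 0  0   0 ]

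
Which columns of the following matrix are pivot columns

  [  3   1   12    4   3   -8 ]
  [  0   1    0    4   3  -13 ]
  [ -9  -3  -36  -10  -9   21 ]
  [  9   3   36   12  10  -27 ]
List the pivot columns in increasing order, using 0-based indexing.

r1 := 1/3·r1
  [  1  1/3    4  4/3   1  -8/3 ]
  [  0    1    0    4   3   -13 ]
  [ -9   -3  -36  -10  -9    21 ]
  [  9    3   36   12  10   -27 ]
r3 := r3 + 9·r1
  [ 1  1/3   4  4/3   1  -8/3 ]
  [ 0    1   0    4   3   -13 ]
  [ 0    0   0    2   0    -3 ]
  [ 9    3  36   12  10   -27 ]
r4 := r4 − 9·r1
  [ 1  1/3  4  4/3  1  -8/3 ]
  [ 0    1  0    4  3   -13 ]
  [ 0    0  0    2  0    -3 ]
  [ 0    0  0    0  1    -3 ]
r3 := 1/2·r3
  [ 1  1/3  4  4/3  1  -8/3 ]
  [ 0    1  0    4  3   -13 ]
  [ 0    0  0    1  0  -3/2 ]
  [ 0    0  0    0  1    -3 ]
r2 := r2 − 3·r4
  [ 1  1/3  4  4/3  1  -8/3 ]
  [ 0    1  0    4  0    -4 ]
  [ 0    0  0    1  0  -3/2 ]
  [ 0    0  0    0  1    -3 ]
r1 := r1 − r4
  [ 1  1/3  4  4/3  0   1/3 ]
  [ 0    1  0    4  0    -4 ]
  [ 0    0  0    1  0  -3/2 ]
  [ 0    0  0    0  1    -3 ]
r2 := r2 − 4·r3
  [ 1  1/3  4  4/3  0   1/3 ]
  [ 0    1  0    0  0     2 ]
  [ 0    0  0    1  0  -3/2 ]
  [ 0    0  0    0  1    -3 ]
r1 := r1 − 4/3·r3
  [ 1  1/3  4  0  0   7/3 ]
  [ 0    1  0  0  0     2 ]
  [ 0    0  0  1  0  -3/2 ]
  [ 0    0  0  0  1    -3 ]
r1 := r1 − 1/3·r2
  [ 1  0  4  0  0   5/3 ]
  [ 0  1  0  0  0     2 ]
  [ 0  0  0  1  0  -3/2 ]
  [ 0  0  0  0  1    -3 ]
Pivot columns are the columns containing a leading 1.

0, 1, 3, 4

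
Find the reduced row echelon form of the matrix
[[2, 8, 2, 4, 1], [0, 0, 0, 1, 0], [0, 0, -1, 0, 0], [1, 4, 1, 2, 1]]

[[1, 4, 0, 0, 0], [0, 0, 1, 0, 0], [0, 0, 0, 1, 0], [0, 0, 0, 0, 1]]

Multiply r1 by 1/2.
  [ 1  4   1  2  1/2 ]
  [ 0  0   0  1    0 ]
  [ 0  0  -1  0    0 ]
  [ 1  4   1  2    1 ]
Subtract r1 from r4.
  [ 1  4   1  2  1/2 ]
  [ 0  0   0  1    0 ]
  [ 0  0  -1  0    0 ]
  [ 0  0   0  0  1/2 ]
Swap r2 and r3.
  [ 1  4   1  2  1/2 ]
  [ 0  0  -1  0    0 ]
  [ 0  0   0  1    0 ]
  [ 0  0   0  0  1/2 ]
Multiply r2 by -1.
  [ 1  4  1  2  1/2 ]
  [ 0  0  1  0    0 ]
  [ 0  0  0  1    0 ]
  [ 0  0  0  0  1/2 ]
Multiply r4 by 2.
  [ 1  4  1  2  1/2 ]
  [ 0  0  1  0    0 ]
  [ 0  0  0  1    0 ]
  [ 0  0  0  0    1 ]
Subtract 1/2 times r4 from r1.
  [ 1  4  1  2  0 ]
  [ 0  0  1  0  0 ]
  [ 0  0  0  1  0 ]
  [ 0  0  0  0  1 ]
Subtract 2 times r3 from r1.
  [ 1  4  1  0  0 ]
  [ 0  0  1  0  0 ]
  [ 0  0  0  1  0 ]
  [ 0  0  0  0  1 ]
Subtract r2 from r1.
  [ 1  4  0  0  0 ]
  [ 0  0  1  0  0 ]
  [ 0  0  0  1  0 ]
  [ 0  0  0  0  1 ]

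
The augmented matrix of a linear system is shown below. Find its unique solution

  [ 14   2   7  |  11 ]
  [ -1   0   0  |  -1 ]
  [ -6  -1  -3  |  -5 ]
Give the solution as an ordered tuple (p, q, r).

Multiply ρ1 by 1/14.
  [  1  1/7  1/2  |  11/14 ]
  [ -1    0    0  |     -1 ]
  [ -6   -1   -3  |     -5 ]
Add ρ1 to ρ2.
  [  1  1/7  1/2  |  11/14 ]
  [  0  1/7  1/2  |  -3/14 ]
  [ -6   -1   -3  |     -5 ]
Add 6 times ρ1 to ρ3.
  [ 1   1/7  1/2  |  11/14 ]
  [ 0   1/7  1/2  |  -3/14 ]
  [ 0  -1/7    0  |   -2/7 ]
Multiply ρ2 by 7.
  [ 1   1/7  1/2  |  11/14 ]
  [ 0     1  7/2  |   -3/2 ]
  [ 0  -1/7    0  |   -2/7 ]
Add 1/7 times ρ2 to ρ3.
  [ 1  1/7  1/2  |  11/14 ]
  [ 0    1  7/2  |   -3/2 ]
  [ 0    0  1/2  |   -1/2 ]
Multiply ρ3 by 2.
  [ 1  1/7  1/2  |  11/14 ]
  [ 0    1  7/2  |   -3/2 ]
  [ 0    0    1  |     -1 ]
Subtract 7/2 times ρ3 from ρ2.
  [ 1  1/7  1/2  |  11/14 ]
  [ 0    1    0  |      2 ]
  [ 0    0    1  |     -1 ]
Subtract 1/2 times ρ3 from ρ1.
  [ 1  1/7  0  |  9/7 ]
  [ 0    1  0  |    2 ]
  [ 0    0  1  |   -1 ]
Subtract 1/7 times ρ2 from ρ1.
  [ 1  0  0  |   1 ]
  [ 0  1  0  |   2 ]
  [ 0  0  1  |  -1 ]
Reading off the last column: p = 1, q = 2, r = -1.

(1, 2, -1)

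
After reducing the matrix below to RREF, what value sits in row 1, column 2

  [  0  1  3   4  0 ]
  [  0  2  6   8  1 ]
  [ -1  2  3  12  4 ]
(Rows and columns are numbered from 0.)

Swap R1 and R3.
  [ -1  2  3  12  4 ]
  [  0  2  6   8  1 ]
  [  0  1  3   4  0 ]
Multiply R1 by -1.
  [ 1  -2  -3  -12  -4 ]
  [ 0   2   6    8   1 ]
  [ 0   1   3    4   0 ]
Multiply R2 by 1/2.
  [ 1  -2  -3  -12   -4 ]
  [ 0   1   3    4  1/2 ]
  [ 0   1   3    4    0 ]
Subtract R2 from R3.
  [ 1  -2  -3  -12    -4 ]
  [ 0   1   3    4   1/2 ]
  [ 0   0   0    0  -1/2 ]
Multiply R3 by -2.
  [ 1  -2  -3  -12   -4 ]
  [ 0   1   3    4  1/2 ]
  [ 0   0   0    0    1 ]
Subtract 1/2 times R3 from R2.
  [ 1  -2  -3  -12  -4 ]
  [ 0   1   3    4   0 ]
  [ 0   0   0    0   1 ]
Add 4 times R3 to R1.
  [ 1  -2  -3  -12  0 ]
  [ 0   1   3    4  0 ]
  [ 0   0   0    0  1 ]
Add 2 times R2 to R1.
  [ 1  0  3  -4  0 ]
  [ 0  1  3   4  0 ]
  [ 0  0  0   0  1 ]

3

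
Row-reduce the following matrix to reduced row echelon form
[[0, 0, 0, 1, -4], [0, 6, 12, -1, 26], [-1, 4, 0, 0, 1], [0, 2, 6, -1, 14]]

R1 <=> R3
  [ -1  4   0   0   1 ]
  [  0  6  12  -1  26 ]
  [  0  0   0   1  -4 ]
  [  0  2   6  -1  14 ]
R1 -> -1·R1
  [ 1  -4   0   0  -1 ]
  [ 0   6  12  -1  26 ]
  [ 0   0   0   1  -4 ]
  [ 0   2   6  -1  14 ]
R2 -> 1/6·R2
  [ 1  -4  0     0    -1 ]
  [ 0   1  2  -1/6  13/3 ]
  [ 0   0  0     1    -4 ]
  [ 0   2  6    -1    14 ]
R4 -> R4 − 2·R2
  [ 1  -4  0     0    -1 ]
  [ 0   1  2  -1/6  13/3 ]
  [ 0   0  0     1    -4 ]
  [ 0   0  2  -2/3  16/3 ]
R3 <=> R4
  [ 1  -4  0     0    -1 ]
  [ 0   1  2  -1/6  13/3 ]
  [ 0   0  2  -2/3  16/3 ]
  [ 0   0  0     1    -4 ]
R3 -> 1/2·R3
  [ 1  -4  0     0    -1 ]
  [ 0   1  2  -1/6  13/3 ]
  [ 0   0  1  -1/3   8/3 ]
  [ 0   0  0     1    -4 ]
R3 -> R3 + 1/3·R4
  [ 1  -4  0     0    -1 ]
  [ 0   1  2  -1/6  13/3 ]
  [ 0   0  1     0   4/3 ]
  [ 0   0  0     1    -4 ]
R2 -> R2 + 1/6·R4
  [ 1  -4  0  0    -1 ]
  [ 0   1  2  0  11/3 ]
  [ 0   0  1  0   4/3 ]
  [ 0   0  0  1    -4 ]
R2 -> R2 − 2·R3
  [ 1  -4  0  0   -1 ]
  [ 0   1  0  0    1 ]
  [ 0   0  1  0  4/3 ]
  [ 0   0  0  1   -4 ]
R1 -> R1 + 4·R2
  [ 1  0  0  0    3 ]
  [ 0  1  0  0    1 ]
  [ 0  0  1  0  4/3 ]
  [ 0  0  0  1   -4 ]

[[1, 0, 0, 0, 3], [0, 1, 0, 0, 1], [0, 0, 1, 0, 4/3], [0, 0, 0, 1, -4]]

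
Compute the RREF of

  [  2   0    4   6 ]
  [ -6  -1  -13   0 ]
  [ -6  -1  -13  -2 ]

[[1, 0, 2, 0], [0, 1, 1, 0], [0, 0, 0, 1]]

r1 := 1/2·r1
  [  1   0    2   3 ]
  [ -6  -1  -13   0 ]
  [ -6  -1  -13  -2 ]
r2 := r2 + 6·r1
  [  1   0    2   3 ]
  [  0  -1   -1  18 ]
  [ -6  -1  -13  -2 ]
r3 := r3 + 6·r1
  [ 1   0   2   3 ]
  [ 0  -1  -1  18 ]
  [ 0  -1  -1  16 ]
r2 := -1·r2
  [ 1   0   2    3 ]
  [ 0   1   1  -18 ]
  [ 0  -1  -1   16 ]
r3 := r3 + r2
  [ 1  0  2    3 ]
  [ 0  1  1  -18 ]
  [ 0  0  0   -2 ]
r3 := -1/2·r3
  [ 1  0  2    3 ]
  [ 0  1  1  -18 ]
  [ 0  0  0    1 ]
r2 := r2 + 18·r3
  [ 1  0  2  3 ]
  [ 0  1  1  0 ]
  [ 0  0  0  1 ]
r1 := r1 − 3·r3
  [ 1  0  2  0 ]
  [ 0  1  1  0 ]
  [ 0  0  0  1 ]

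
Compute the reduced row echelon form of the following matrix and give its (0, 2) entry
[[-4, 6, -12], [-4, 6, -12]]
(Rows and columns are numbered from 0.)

ρ1 → -1/4·ρ1
  [  1  -3/2    3 ]
  [ -4     6  -12 ]
ρ2 → ρ2 + 4·ρ1
  [ 1  -3/2  3 ]
  [ 0     0  0 ]

3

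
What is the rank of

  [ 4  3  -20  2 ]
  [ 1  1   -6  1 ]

ρ1 -> 1/4·ρ1
  [ 1  3/4  -5  1/2 ]
  [ 1    1  -6    1 ]
ρ2 -> ρ2 − ρ1
  [ 1  3/4  -5  1/2 ]
  [ 0  1/4  -1  1/2 ]
ρ2 -> 4·ρ2
  [ 1  3/4  -5  1/2 ]
  [ 0    1  -4    2 ]
ρ1 -> ρ1 − 3/4·ρ2
  [ 1  0  -2  -1 ]
  [ 0  1  -4   2 ]
The reduced form has 2 nonzero rows.

rank = 2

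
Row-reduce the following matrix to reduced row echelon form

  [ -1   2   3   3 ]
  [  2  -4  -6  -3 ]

[[1, -2, -3, 0], [0, 0, 0, 1]]

ρ1 := -1·ρ1
  [ 1  -2  -3  -3 ]
  [ 2  -4  -6  -3 ]
ρ2 := ρ2 − 2·ρ1
  [ 1  -2  -3  -3 ]
  [ 0   0   0   3 ]
ρ2 := 1/3·ρ2
  [ 1  -2  -3  -3 ]
  [ 0   0   0   1 ]
ρ1 := ρ1 + 3·ρ2
  [ 1  -2  -3  0 ]
  [ 0   0   0  1 ]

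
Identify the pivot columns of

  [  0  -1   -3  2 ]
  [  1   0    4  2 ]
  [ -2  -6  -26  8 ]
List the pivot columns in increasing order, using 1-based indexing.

ρ1 <=> ρ2
  [  1   0    4  2 ]
  [  0  -1   -3  2 ]
  [ -2  -6  -26  8 ]
ρ3 := ρ3 + 2·ρ1
  [ 1   0    4   2 ]
  [ 0  -1   -3   2 ]
  [ 0  -6  -18  12 ]
ρ2 := -1·ρ2
  [ 1   0    4   2 ]
  [ 0   1    3  -2 ]
  [ 0  -6  -18  12 ]
ρ3 := ρ3 + 6·ρ2
  [ 1  0  4   2 ]
  [ 0  1  3  -2 ]
  [ 0  0  0   0 ]
Pivot columns are the columns containing a leading 1.

1, 2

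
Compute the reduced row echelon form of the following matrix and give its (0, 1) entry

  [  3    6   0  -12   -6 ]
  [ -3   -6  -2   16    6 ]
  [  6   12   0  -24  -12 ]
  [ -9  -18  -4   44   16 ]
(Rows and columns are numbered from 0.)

2

R1 -> 1/3·R1
  [  1    2   0   -4   -2 ]
  [ -3   -6  -2   16    6 ]
  [  6   12   0  -24  -12 ]
  [ -9  -18  -4   44   16 ]
R2 -> R2 + 3·R1
  [  1    2   0   -4   -2 ]
  [  0    0  -2    4    0 ]
  [  6   12   0  -24  -12 ]
  [ -9  -18  -4   44   16 ]
R3 -> R3 − 6·R1
  [  1    2   0  -4  -2 ]
  [  0    0  -2   4   0 ]
  [  0    0   0   0   0 ]
  [ -9  -18  -4  44  16 ]
R4 -> R4 + 9·R1
  [ 1  2   0  -4  -2 ]
  [ 0  0  -2   4   0 ]
  [ 0  0   0   0   0 ]
  [ 0  0  -4   8  -2 ]
R2 -> -1/2·R2
  [ 1  2   0  -4  -2 ]
  [ 0  0   1  -2   0 ]
  [ 0  0   0   0   0 ]
  [ 0  0  -4   8  -2 ]
R4 -> R4 + 4·R2
  [ 1  2  0  -4  -2 ]
  [ 0  0  1  -2   0 ]
  [ 0  0  0   0   0 ]
  [ 0  0  0   0  -2 ]
R3 ↔ R4
  [ 1  2  0  -4  -2 ]
  [ 0  0  1  -2   0 ]
  [ 0  0  0   0  -2 ]
  [ 0  0  0   0   0 ]
R3 -> -1/2·R3
  [ 1  2  0  -4  -2 ]
  [ 0  0  1  -2   0 ]
  [ 0  0  0   0   1 ]
  [ 0  0  0   0   0 ]
R1 -> R1 + 2·R3
  [ 1  2  0  -4  0 ]
  [ 0  0  1  -2  0 ]
  [ 0  0  0   0  1 ]
  [ 0  0  0   0  0 ]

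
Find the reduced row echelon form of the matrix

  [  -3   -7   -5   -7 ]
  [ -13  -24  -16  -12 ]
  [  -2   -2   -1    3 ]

ρ1 → -1/3·ρ1
  [   1  7/3  5/3  7/3 ]
  [ -13  -24  -16  -12 ]
  [  -2   -2   -1    3 ]
ρ2 → ρ2 + 13·ρ1
  [  1   7/3   5/3   7/3 ]
  [  0  19/3  17/3  55/3 ]
  [ -2    -2    -1     3 ]
ρ3 → ρ3 + 2·ρ1
  [ 1   7/3   5/3   7/3 ]
  [ 0  19/3  17/3  55/3 ]
  [ 0   8/3   7/3  23/3 ]
ρ2 → 3/19·ρ2
  [ 1  7/3    5/3    7/3 ]
  [ 0    1  17/19  55/19 ]
  [ 0  8/3    7/3   23/3 ]
ρ3 → ρ3 − 8/3·ρ2
  [ 1  7/3    5/3    7/3 ]
  [ 0    1  17/19  55/19 ]
  [ 0    0  -1/19  -1/19 ]
ρ3 → -19·ρ3
  [ 1  7/3    5/3    7/3 ]
  [ 0    1  17/19  55/19 ]
  [ 0    0      1      1 ]
ρ2 → ρ2 − 17/19·ρ3
  [ 1  7/3  5/3  7/3 ]
  [ 0    1    0    2 ]
  [ 0    0    1    1 ]
ρ1 → ρ1 − 5/3·ρ3
  [ 1  7/3  0  2/3 ]
  [ 0    1  0    2 ]
  [ 0    0  1    1 ]
ρ1 → ρ1 − 7/3·ρ2
  [ 1  0  0  -4 ]
  [ 0  1  0   2 ]
  [ 0  0  1   1 ]

[[1, 0, 0, -4], [0, 1, 0, 2], [0, 0, 1, 1]]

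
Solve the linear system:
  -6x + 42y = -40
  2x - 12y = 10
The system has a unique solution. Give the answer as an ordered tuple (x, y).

Form the augmented matrix and row-reduce:
  [ -6   42  |  -40 ]
  [  2  -12  |   10 ]
Multiply R1 by -1/6.
Subtract 2 times R1 from R2.
Multiply R2 by 1/2.
Add 7 times R2 to R1.
Reading off the last column: x = -5, y = -5/3.

(-5, -5/3)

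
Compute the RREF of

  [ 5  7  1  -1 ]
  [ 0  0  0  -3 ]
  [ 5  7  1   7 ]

[[1, 7/5, 1/5, 0], [0, 0, 0, 1], [0, 0, 0, 0]]

R1 → 1/5·R1
  [ 1  7/5  1/5  -1/5 ]
  [ 0    0    0    -3 ]
  [ 5    7    1     7 ]
R3 → R3 − 5·R1
  [ 1  7/5  1/5  -1/5 ]
  [ 0    0    0    -3 ]
  [ 0    0    0     8 ]
R2 → -1/3·R2
  [ 1  7/5  1/5  -1/5 ]
  [ 0    0    0     1 ]
  [ 0    0    0     8 ]
R3 → R3 − 8·R2
  [ 1  7/5  1/5  -1/5 ]
  [ 0    0    0     1 ]
  [ 0    0    0     0 ]
R1 → R1 + 1/5·R2
  [ 1  7/5  1/5  0 ]
  [ 0    0    0  1 ]
  [ 0    0    0  0 ]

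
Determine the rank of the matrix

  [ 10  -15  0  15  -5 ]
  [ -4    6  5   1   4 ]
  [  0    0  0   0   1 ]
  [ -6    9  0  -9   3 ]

Multiply R1 by 1/10.
Add 4 times R1 to R2.
Add 6 times R1 to R4.
Multiply R2 by 1/5.
Subtract 2/5 times R3 from R2.
Add 1/2 times R3 to R1.
The reduced form has 3 nonzero rows.

rank = 3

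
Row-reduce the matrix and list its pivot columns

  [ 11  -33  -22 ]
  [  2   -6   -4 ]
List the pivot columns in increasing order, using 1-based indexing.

r1 ← 1/11·r1
  [ 1  -3  -2 ]
  [ 2  -6  -4 ]
r2 ← r2 − 2·r1
  [ 1  -3  -2 ]
  [ 0   0   0 ]
Pivot columns are the columns containing a leading 1.

1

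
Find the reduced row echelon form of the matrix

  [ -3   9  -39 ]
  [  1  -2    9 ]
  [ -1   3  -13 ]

r1 -> -1/3·r1
r2 -> r2 − r1
r3 -> r3 + r1
r1 -> r1 + 3·r2

[[1, 0, 1], [0, 1, -4], [0, 0, 0]]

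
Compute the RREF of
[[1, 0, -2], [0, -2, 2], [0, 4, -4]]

ρ2 := -1/2·ρ2
  [ 1  0  -2 ]
  [ 0  1  -1 ]
  [ 0  4  -4 ]
ρ3 := ρ3 − 4·ρ2
  [ 1  0  -2 ]
  [ 0  1  -1 ]
  [ 0  0   0 ]

[[1, 0, -2], [0, 1, -1], [0, 0, 0]]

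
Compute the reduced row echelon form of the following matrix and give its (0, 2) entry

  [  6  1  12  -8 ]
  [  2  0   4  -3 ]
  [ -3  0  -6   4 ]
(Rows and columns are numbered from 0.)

2

r1 → 1/6·r1
  [  1  1/6   2  -4/3 ]
  [  2    0   4    -3 ]
  [ -3    0  -6     4 ]
r2 → r2 − 2·r1
  [  1   1/6   2  -4/3 ]
  [  0  -1/3   0  -1/3 ]
  [ -3     0  -6     4 ]
r3 → r3 + 3·r1
  [ 1   1/6  2  -4/3 ]
  [ 0  -1/3  0  -1/3 ]
  [ 0   1/2  0     0 ]
r2 → -3·r2
  [ 1  1/6  2  -4/3 ]
  [ 0    1  0     1 ]
  [ 0  1/2  0     0 ]
r3 → r3 − 1/2·r2
  [ 1  1/6  2  -4/3 ]
  [ 0    1  0     1 ]
  [ 0    0  0  -1/2 ]
r3 → -2·r3
  [ 1  1/6  2  -4/3 ]
  [ 0    1  0     1 ]
  [ 0    0  0     1 ]
r2 → r2 − r3
  [ 1  1/6  2  -4/3 ]
  [ 0    1  0     0 ]
  [ 0    0  0     1 ]
r1 → r1 + 4/3·r3
  [ 1  1/6  2  0 ]
  [ 0    1  0  0 ]
  [ 0    0  0  1 ]
r1 → r1 − 1/6·r2
  [ 1  0  2  0 ]
  [ 0  1  0  0 ]
  [ 0  0  0  1 ]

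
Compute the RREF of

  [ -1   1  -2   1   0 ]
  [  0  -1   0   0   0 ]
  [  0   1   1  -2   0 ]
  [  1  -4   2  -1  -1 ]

r1 := -1·r1
  [ 1  -1  2  -1   0 ]
  [ 0  -1  0   0   0 ]
  [ 0   1  1  -2   0 ]
  [ 1  -4  2  -1  -1 ]
r4 := r4 − r1
  [ 1  -1  2  -1   0 ]
  [ 0  -1  0   0   0 ]
  [ 0   1  1  -2   0 ]
  [ 0  -3  0   0  -1 ]
r2 := -1·r2
  [ 1  -1  2  -1   0 ]
  [ 0   1  0   0   0 ]
  [ 0   1  1  -2   0 ]
  [ 0  -3  0   0  -1 ]
r3 := r3 − r2
  [ 1  -1  2  -1   0 ]
  [ 0   1  0   0   0 ]
  [ 0   0  1  -2   0 ]
  [ 0  -3  0   0  -1 ]
r4 := r4 + 3·r2
  [ 1  -1  2  -1   0 ]
  [ 0   1  0   0   0 ]
  [ 0   0  1  -2   0 ]
  [ 0   0  0   0  -1 ]
r4 := -1·r4
  [ 1  -1  2  -1  0 ]
  [ 0   1  0   0  0 ]
  [ 0   0  1  -2  0 ]
  [ 0   0  0   0  1 ]
r1 := r1 − 2·r3
  [ 1  -1  0   3  0 ]
  [ 0   1  0   0  0 ]
  [ 0   0  1  -2  0 ]
  [ 0   0  0   0  1 ]
r1 := r1 + r2
  [ 1  0  0   3  0 ]
  [ 0  1  0   0  0 ]
  [ 0  0  1  -2  0 ]
  [ 0  0  0   0  1 ]

[[1, 0, 0, 3, 0], [0, 1, 0, 0, 0], [0, 0, 1, -2, 0], [0, 0, 0, 0, 1]]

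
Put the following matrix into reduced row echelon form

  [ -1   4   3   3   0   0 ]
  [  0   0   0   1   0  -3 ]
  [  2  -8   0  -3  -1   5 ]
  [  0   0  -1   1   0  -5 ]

R1 := -1·R1
  [ 1  -4  -3  -3   0   0 ]
  [ 0   0   0   1   0  -3 ]
  [ 2  -8   0  -3  -1   5 ]
  [ 0   0  -1   1   0  -5 ]
R3 := R3 − 2·R1
  [ 1  -4  -3  -3   0   0 ]
  [ 0   0   0   1   0  -3 ]
  [ 0   0   6   3  -1   5 ]
  [ 0   0  -1   1   0  -5 ]
R2 <-> R3
  [ 1  -4  -3  -3   0   0 ]
  [ 0   0   6   3  -1   5 ]
  [ 0   0   0   1   0  -3 ]
  [ 0   0  -1   1   0  -5 ]
R2 := 1/6·R2
  [ 1  -4  -3   -3     0    0 ]
  [ 0   0   1  1/2  -1/6  5/6 ]
  [ 0   0   0    1     0   -3 ]
  [ 0   0  -1    1     0   -5 ]
R4 := R4 + R2
  [ 1  -4  -3   -3     0      0 ]
  [ 0   0   1  1/2  -1/6    5/6 ]
  [ 0   0   0    1     0     -3 ]
  [ 0   0   0  3/2  -1/6  -25/6 ]
R4 := R4 − 3/2·R3
  [ 1  -4  -3   -3     0    0 ]
  [ 0   0   1  1/2  -1/6  5/6 ]
  [ 0   0   0    1     0   -3 ]
  [ 0   0   0    0  -1/6  1/3 ]
R4 := -6·R4
  [ 1  -4  -3   -3     0    0 ]
  [ 0   0   1  1/2  -1/6  5/6 ]
  [ 0   0   0    1     0   -3 ]
  [ 0   0   0    0     1   -2 ]
R2 := R2 + 1/6·R4
  [ 1  -4  -3   -3  0    0 ]
  [ 0   0   1  1/2  0  1/2 ]
  [ 0   0   0    1  0   -3 ]
  [ 0   0   0    0  1   -2 ]
R2 := R2 − 1/2·R3
  [ 1  -4  -3  -3  0   0 ]
  [ 0   0   1   0  0   2 ]
  [ 0   0   0   1  0  -3 ]
  [ 0   0   0   0  1  -2 ]
R1 := R1 + 3·R3
  [ 1  -4  -3  0  0  -9 ]
  [ 0   0   1  0  0   2 ]
  [ 0   0   0  1  0  -3 ]
  [ 0   0   0  0  1  -2 ]
R1 := R1 + 3·R2
  [ 1  -4  0  0  0  -3 ]
  [ 0   0  1  0  0   2 ]
  [ 0   0  0  1  0  -3 ]
  [ 0   0  0  0  1  -2 ]

[[1, -4, 0, 0, 0, -3], [0, 0, 1, 0, 0, 2], [0, 0, 0, 1, 0, -3], [0, 0, 0, 0, 1, -2]]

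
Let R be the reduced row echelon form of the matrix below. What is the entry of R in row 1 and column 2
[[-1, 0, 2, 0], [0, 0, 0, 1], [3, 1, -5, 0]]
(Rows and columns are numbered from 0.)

R1 -> -1·R1
  [ 1  0  -2  0 ]
  [ 0  0   0  1 ]
  [ 3  1  -5  0 ]
R3 -> R3 − 3·R1
  [ 1  0  -2  0 ]
  [ 0  0   0  1 ]
  [ 0  1   1  0 ]
R2 <=> R3
  [ 1  0  -2  0 ]
  [ 0  1   1  0 ]
  [ 0  0   0  1 ]

1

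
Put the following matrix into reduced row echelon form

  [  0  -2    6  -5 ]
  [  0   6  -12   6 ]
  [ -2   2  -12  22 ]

[[1, 0, 0, -4], [0, 1, 0, -2], [0, 0, 1, -3/2]]

ρ1 ↔ ρ3
  [ -2   2  -12  22 ]
  [  0   6  -12   6 ]
  [  0  -2    6  -5 ]
ρ1 ← -1/2·ρ1
  [ 1  -1    6  -11 ]
  [ 0   6  -12    6 ]
  [ 0  -2    6   -5 ]
ρ2 ← 1/6·ρ2
  [ 1  -1   6  -11 ]
  [ 0   1  -2    1 ]
  [ 0  -2   6   -5 ]
ρ3 ← ρ3 + 2·ρ2
  [ 1  -1   6  -11 ]
  [ 0   1  -2    1 ]
  [ 0   0   2   -3 ]
ρ3 ← 1/2·ρ3
  [ 1  -1   6   -11 ]
  [ 0   1  -2     1 ]
  [ 0   0   1  -3/2 ]
ρ2 ← ρ2 + 2·ρ3
  [ 1  -1  6   -11 ]
  [ 0   1  0    -2 ]
  [ 0   0  1  -3/2 ]
ρ1 ← ρ1 − 6·ρ3
  [ 1  -1  0    -2 ]
  [ 0   1  0    -2 ]
  [ 0   0  1  -3/2 ]
ρ1 ← ρ1 + ρ2
  [ 1  0  0    -4 ]
  [ 0  1  0    -2 ]
  [ 0  0  1  -3/2 ]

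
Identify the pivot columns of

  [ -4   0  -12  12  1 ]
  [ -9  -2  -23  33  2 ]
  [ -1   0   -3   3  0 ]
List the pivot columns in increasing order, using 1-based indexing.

r1 → -1/4·r1
  [  1   0    3  -3  -1/4 ]
  [ -9  -2  -23  33     2 ]
  [ -1   0   -3   3     0 ]
r2 → r2 + 9·r1
  [  1   0   3  -3  -1/4 ]
  [  0  -2   4   6  -1/4 ]
  [ -1   0  -3   3     0 ]
r3 → r3 + r1
  [ 1   0  3  -3  -1/4 ]
  [ 0  -2  4   6  -1/4 ]
  [ 0   0  0   0  -1/4 ]
r2 → -1/2·r2
  [ 1  0   3  -3  -1/4 ]
  [ 0  1  -2  -3   1/8 ]
  [ 0  0   0   0  -1/4 ]
r3 → -4·r3
  [ 1  0   3  -3  -1/4 ]
  [ 0  1  -2  -3   1/8 ]
  [ 0  0   0   0     1 ]
r2 → r2 − 1/8·r3
  [ 1  0   3  -3  -1/4 ]
  [ 0  1  -2  -3     0 ]
  [ 0  0   0   0     1 ]
r1 → r1 + 1/4·r3
  [ 1  0   3  -3  0 ]
  [ 0  1  -2  -3  0 ]
  [ 0  0   0   0  1 ]
Pivot columns are the columns containing a leading 1.

1, 2, 5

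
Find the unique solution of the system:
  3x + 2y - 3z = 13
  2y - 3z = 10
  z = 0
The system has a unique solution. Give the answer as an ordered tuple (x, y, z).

(1, 5, 0)

Form the augmented matrix and row-reduce:
  [ 3  2  -3  |  13 ]
  [ 0  2  -3  |  10 ]
  [ 0  0   1  |   0 ]
ρ1 := 1/3·ρ1
ρ2 := 1/2·ρ2
ρ2 := ρ2 + 3/2·ρ3
ρ1 := ρ1 + ρ3
ρ1 := ρ1 − 2/3·ρ2
Reading off the last column: x = 1, y = 5, z = 0.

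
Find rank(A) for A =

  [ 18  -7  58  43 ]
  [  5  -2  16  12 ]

rank = 2

R1 → 1/18·R1
  [ 1  -7/18  29/9  43/18 ]
  [ 5     -2    16     12 ]
R2 → R2 − 5·R1
  [ 1  -7/18  29/9  43/18 ]
  [ 0  -1/18  -1/9   1/18 ]
R2 → -18·R2
  [ 1  -7/18  29/9  43/18 ]
  [ 0      1     2     -1 ]
R1 → R1 + 7/18·R2
  [ 1  0  4   2 ]
  [ 0  1  2  -1 ]
The reduced form has 2 nonzero rows.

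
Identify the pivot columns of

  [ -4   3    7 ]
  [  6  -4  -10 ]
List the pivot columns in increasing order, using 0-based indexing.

0, 1

Multiply R1 by -1/4.
Subtract 6 times R1 from R2.
Multiply R2 by 2.
Add 3/4 times R2 to R1.
Pivot columns are the columns containing a leading 1.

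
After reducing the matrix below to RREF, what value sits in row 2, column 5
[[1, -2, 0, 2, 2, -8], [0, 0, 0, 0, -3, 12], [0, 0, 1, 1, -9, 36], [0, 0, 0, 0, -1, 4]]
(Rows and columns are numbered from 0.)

r2 <-> r3
  [ 1  -2  0  2   2  -8 ]
  [ 0   0  1  1  -9  36 ]
  [ 0   0  0  0  -3  12 ]
  [ 0   0  0  0  -1   4 ]
r3 := -1/3·r3
  [ 1  -2  0  2   2  -8 ]
  [ 0   0  1  1  -9  36 ]
  [ 0   0  0  0   1  -4 ]
  [ 0   0  0  0  -1   4 ]
r4 := r4 + r3
  [ 1  -2  0  2   2  -8 ]
  [ 0   0  1  1  -9  36 ]
  [ 0   0  0  0   1  -4 ]
  [ 0   0  0  0   0   0 ]
r2 := r2 + 9·r3
  [ 1  -2  0  2  2  -8 ]
  [ 0   0  1  1  0   0 ]
  [ 0   0  0  0  1  -4 ]
  [ 0   0  0  0  0   0 ]
r1 := r1 − 2·r3
  [ 1  -2  0  2  0   0 ]
  [ 0   0  1  1  0   0 ]
  [ 0   0  0  0  1  -4 ]
  [ 0   0  0  0  0   0 ]

-4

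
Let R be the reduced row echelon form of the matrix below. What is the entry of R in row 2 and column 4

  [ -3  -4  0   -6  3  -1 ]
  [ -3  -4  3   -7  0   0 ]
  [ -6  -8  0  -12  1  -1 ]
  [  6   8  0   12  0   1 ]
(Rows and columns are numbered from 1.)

R1 := -1/3·R1
  [  1  4/3  0    2  -1  1/3 ]
  [ -3   -4  3   -7   0    0 ]
  [ -6   -8  0  -12   1   -1 ]
  [  6    8  0   12   0    1 ]
R2 := R2 + 3·R1
  [  1  4/3  0    2  -1  1/3 ]
  [  0    0  3   -1  -3    1 ]
  [ -6   -8  0  -12   1   -1 ]
  [  6    8  0   12   0    1 ]
R3 := R3 + 6·R1
  [ 1  4/3  0   2  -1  1/3 ]
  [ 0    0  3  -1  -3    1 ]
  [ 0    0  0   0  -5    1 ]
  [ 6    8  0  12   0    1 ]
R4 := R4 − 6·R1
  [ 1  4/3  0   2  -1  1/3 ]
  [ 0    0  3  -1  -3    1 ]
  [ 0    0  0   0  -5    1 ]
  [ 0    0  0   0   6   -1 ]
R2 := 1/3·R2
  [ 1  4/3  0     2  -1  1/3 ]
  [ 0    0  1  -1/3  -1  1/3 ]
  [ 0    0  0     0  -5    1 ]
  [ 0    0  0     0   6   -1 ]
R3 := -1/5·R3
  [ 1  4/3  0     2  -1   1/3 ]
  [ 0    0  1  -1/3  -1   1/3 ]
  [ 0    0  0     0   1  -1/5 ]
  [ 0    0  0     0   6    -1 ]
R4 := R4 − 6·R3
  [ 1  4/3  0     2  -1   1/3 ]
  [ 0    0  1  -1/3  -1   1/3 ]
  [ 0    0  0     0   1  -1/5 ]
  [ 0    0  0     0   0   1/5 ]
R4 := 5·R4
  [ 1  4/3  0     2  -1   1/3 ]
  [ 0    0  1  -1/3  -1   1/3 ]
  [ 0    0  0     0   1  -1/5 ]
  [ 0    0  0     0   0     1 ]
R3 := R3 + 1/5·R4
  [ 1  4/3  0     2  -1  1/3 ]
  [ 0    0  1  -1/3  -1  1/3 ]
  [ 0    0  0     0   1    0 ]
  [ 0    0  0     0   0    1 ]
R2 := R2 − 1/3·R4
  [ 1  4/3  0     2  -1  1/3 ]
  [ 0    0  1  -1/3  -1    0 ]
  [ 0    0  0     0   1    0 ]
  [ 0    0  0     0   0    1 ]
R1 := R1 − 1/3·R4
  [ 1  4/3  0     2  -1  0 ]
  [ 0    0  1  -1/3  -1  0 ]
  [ 0    0  0     0   1  0 ]
  [ 0    0  0     0   0  1 ]
R2 := R2 + R3
  [ 1  4/3  0     2  -1  0 ]
  [ 0    0  1  -1/3   0  0 ]
  [ 0    0  0     0   1  0 ]
  [ 0    0  0     0   0  1 ]
R1 := R1 + R3
  [ 1  4/3  0     2  0  0 ]
  [ 0    0  1  -1/3  0  0 ]
  [ 0    0  0     0  1  0 ]
  [ 0    0  0     0  0  1 ]

-1/3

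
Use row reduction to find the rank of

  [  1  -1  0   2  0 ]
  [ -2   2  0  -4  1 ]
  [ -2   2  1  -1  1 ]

rank = 3

R2 ← R2 + 2·R1
  [  1  -1  0   2  0 ]
  [  0   0  0   0  1 ]
  [ -2   2  1  -1  1 ]
R3 ← R3 + 2·R1
  [ 1  -1  0  2  0 ]
  [ 0   0  0  0  1 ]
  [ 0   0  1  3  1 ]
R2 <=> R3
  [ 1  -1  0  2  0 ]
  [ 0   0  1  3  1 ]
  [ 0   0  0  0  1 ]
R2 ← R2 − R3
  [ 1  -1  0  2  0 ]
  [ 0   0  1  3  0 ]
  [ 0   0  0  0  1 ]
The reduced form has 3 nonzero rows.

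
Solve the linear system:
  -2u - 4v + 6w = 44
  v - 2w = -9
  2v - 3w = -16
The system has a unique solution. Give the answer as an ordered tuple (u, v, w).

Form the augmented matrix and row-reduce:
  [ -2  -4   6  |   44 ]
  [  0   1  -2  |   -9 ]
  [  0   2  -3  |  -16 ]
R1 -> -1/2·R1
  [ 1  2  -3  |  -22 ]
  [ 0  1  -2  |   -9 ]
  [ 0  2  -3  |  -16 ]
R3 -> R3 − 2·R2
  [ 1  2  -3  |  -22 ]
  [ 0  1  -2  |   -9 ]
  [ 0  0   1  |    2 ]
R2 -> R2 + 2·R3
  [ 1  2  -3  |  -22 ]
  [ 0  1   0  |   -5 ]
  [ 0  0   1  |    2 ]
R1 -> R1 + 3·R3
  [ 1  2  0  |  -16 ]
  [ 0  1  0  |   -5 ]
  [ 0  0  1  |    2 ]
R1 -> R1 − 2·R2
  [ 1  0  0  |  -6 ]
  [ 0  1  0  |  -5 ]
  [ 0  0  1  |   2 ]
Reading off the last column: u = -6, v = -5, w = 2.

(-6, -5, 2)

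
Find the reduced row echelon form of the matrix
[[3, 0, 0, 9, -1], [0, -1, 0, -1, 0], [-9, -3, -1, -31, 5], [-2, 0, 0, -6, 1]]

Multiply R1 by 1/3.
  [  1   0   0    3  -1/3 ]
  [  0  -1   0   -1     0 ]
  [ -9  -3  -1  -31     5 ]
  [ -2   0   0   -6     1 ]
Add 9 times R1 to R3.
  [  1   0   0   3  -1/3 ]
  [  0  -1   0  -1     0 ]
  [  0  -3  -1  -4     2 ]
  [ -2   0   0  -6     1 ]
Add 2 times R1 to R4.
  [ 1   0   0   3  -1/3 ]
  [ 0  -1   0  -1     0 ]
  [ 0  -3  -1  -4     2 ]
  [ 0   0   0   0   1/3 ]
Multiply R2 by -1.
  [ 1   0   0   3  -1/3 ]
  [ 0   1   0   1     0 ]
  [ 0  -3  -1  -4     2 ]
  [ 0   0   0   0   1/3 ]
Add 3 times R2 to R3.
  [ 1  0   0   3  -1/3 ]
  [ 0  1   0   1     0 ]
  [ 0  0  -1  -1     2 ]
  [ 0  0   0   0   1/3 ]
Multiply R3 by -1.
  [ 1  0  0  3  -1/3 ]
  [ 0  1  0  1     0 ]
  [ 0  0  1  1    -2 ]
  [ 0  0  0  0   1/3 ]
Multiply R4 by 3.
  [ 1  0  0  3  -1/3 ]
  [ 0  1  0  1     0 ]
  [ 0  0  1  1    -2 ]
  [ 0  0  0  0     1 ]
Add 2 times R4 to R3.
  [ 1  0  0  3  -1/3 ]
  [ 0  1  0  1     0 ]
  [ 0  0  1  1     0 ]
  [ 0  0  0  0     1 ]
Add 1/3 times R4 to R1.
  [ 1  0  0  3  0 ]
  [ 0  1  0  1  0 ]
  [ 0  0  1  1  0 ]
  [ 0  0  0  0  1 ]

[[1, 0, 0, 3, 0], [0, 1, 0, 1, 0], [0, 0, 1, 1, 0], [0, 0, 0, 0, 1]]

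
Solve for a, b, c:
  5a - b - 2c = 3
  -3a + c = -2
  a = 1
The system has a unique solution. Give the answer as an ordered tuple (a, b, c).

(1, 0, 1)

Form the augmented matrix and row-reduce:
  [  5  -1  -2  |   3 ]
  [ -3   0   1  |  -2 ]
  [  1   0   0  |   1 ]
Multiply R1 by 1/5.
  [  1  -1/5  -2/5  |  3/5 ]
  [ -3     0     1  |   -2 ]
  [  1     0     0  |    1 ]
Add 3 times R1 to R2.
  [ 1  -1/5  -2/5  |   3/5 ]
  [ 0  -3/5  -1/5  |  -1/5 ]
  [ 1     0     0  |     1 ]
Subtract R1 from R3.
  [ 1  -1/5  -2/5  |   3/5 ]
  [ 0  -3/5  -1/5  |  -1/5 ]
  [ 0   1/5   2/5  |   2/5 ]
Multiply R2 by -5/3.
  [ 1  -1/5  -2/5  |  3/5 ]
  [ 0     1   1/3  |  1/3 ]
  [ 0   1/5   2/5  |  2/5 ]
Subtract 1/5 times R2 from R3.
  [ 1  -1/5  -2/5  |  3/5 ]
  [ 0     1   1/3  |  1/3 ]
  [ 0     0   1/3  |  1/3 ]
Multiply R3 by 3.
  [ 1  -1/5  -2/5  |  3/5 ]
  [ 0     1   1/3  |  1/3 ]
  [ 0     0     1  |    1 ]
Subtract 1/3 times R3 from R2.
  [ 1  -1/5  -2/5  |  3/5 ]
  [ 0     1     0  |    0 ]
  [ 0     0     1  |    1 ]
Add 2/5 times R3 to R1.
  [ 1  -1/5  0  |  1 ]
  [ 0     1  0  |  0 ]
  [ 0     0  1  |  1 ]
Add 1/5 times R2 to R1.
  [ 1  0  0  |  1 ]
  [ 0  1  0  |  0 ]
  [ 0  0  1  |  1 ]
Reading off the last column: a = 1, b = 0, c = 1.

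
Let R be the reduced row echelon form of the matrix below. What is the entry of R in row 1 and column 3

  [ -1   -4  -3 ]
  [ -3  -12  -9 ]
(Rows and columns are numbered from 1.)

3

R1 ← -1·R1
  [  1    4   3 ]
  [ -3  -12  -9 ]
R2 ← R2 + 3·R1
  [ 1  4  3 ]
  [ 0  0  0 ]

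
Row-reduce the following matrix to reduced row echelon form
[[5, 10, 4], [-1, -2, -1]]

ρ1 -> 1/5·ρ1
  [  1   2  4/5 ]
  [ -1  -2   -1 ]
ρ2 -> ρ2 + ρ1
  [ 1  2   4/5 ]
  [ 0  0  -1/5 ]
ρ2 -> -5·ρ2
  [ 1  2  4/5 ]
  [ 0  0    1 ]
ρ1 -> ρ1 − 4/5·ρ2
  [ 1  2  0 ]
  [ 0  0  1 ]

[[1, 2, 0], [0, 0, 1]]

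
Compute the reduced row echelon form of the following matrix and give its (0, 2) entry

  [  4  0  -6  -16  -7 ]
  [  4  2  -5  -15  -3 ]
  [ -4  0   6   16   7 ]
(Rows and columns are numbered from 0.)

-3/2

R1 → 1/4·R1
  [  1  0  -3/2   -4  -7/4 ]
  [  4  2    -5  -15    -3 ]
  [ -4  0     6   16     7 ]
R2 → R2 − 4·R1
  [  1  0  -3/2  -4  -7/4 ]
  [  0  2     1   1     4 ]
  [ -4  0     6  16     7 ]
R3 → R3 + 4·R1
  [ 1  0  -3/2  -4  -7/4 ]
  [ 0  2     1   1     4 ]
  [ 0  0     0   0     0 ]
R2 → 1/2·R2
  [ 1  0  -3/2   -4  -7/4 ]
  [ 0  1   1/2  1/2     2 ]
  [ 0  0     0    0     0 ]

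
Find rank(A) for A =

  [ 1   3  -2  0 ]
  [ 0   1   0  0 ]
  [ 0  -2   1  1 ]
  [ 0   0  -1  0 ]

r3 ← r3 + 2·r2
  [ 1  3  -2  0 ]
  [ 0  1   0  0 ]
  [ 0  0   1  1 ]
  [ 0  0  -1  0 ]
r4 ← r4 + r3
  [ 1  3  -2  0 ]
  [ 0  1   0  0 ]
  [ 0  0   1  1 ]
  [ 0  0   0  1 ]
r3 ← r3 − r4
  [ 1  3  -2  0 ]
  [ 0  1   0  0 ]
  [ 0  0   1  0 ]
  [ 0  0   0  1 ]
r1 ← r1 + 2·r3
  [ 1  3  0  0 ]
  [ 0  1  0  0 ]
  [ 0  0  1  0 ]
  [ 0  0  0  1 ]
r1 ← r1 − 3·r2
  [ 1  0  0  0 ]
  [ 0  1  0  0 ]
  [ 0  0  1  0 ]
  [ 0  0  0  1 ]
The reduced form has 4 nonzero rows.

rank = 4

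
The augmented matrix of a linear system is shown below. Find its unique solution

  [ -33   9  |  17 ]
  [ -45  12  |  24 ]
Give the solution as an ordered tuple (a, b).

(-4/3, -3)

r1 -> -1/33·r1
  [   1  -3/11  |  -17/33 ]
  [ -45     12  |      24 ]
r2 -> r2 + 45·r1
  [ 1  -3/11  |  -17/33 ]
  [ 0  -3/11  |    9/11 ]
r2 -> -11/3·r2
  [ 1  -3/11  |  -17/33 ]
  [ 0      1  |      -3 ]
r1 -> r1 + 3/11·r2
  [ 1  0  |  -4/3 ]
  [ 0  1  |    -3 ]
Reading off the last column: a = -4/3, b = -3.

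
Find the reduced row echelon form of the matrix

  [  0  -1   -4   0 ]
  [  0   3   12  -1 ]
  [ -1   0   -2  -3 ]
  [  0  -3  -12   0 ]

r1 <=> r3
  [ -1   0   -2  -3 ]
  [  0   3   12  -1 ]
  [  0  -1   -4   0 ]
  [  0  -3  -12   0 ]
r1 -> -1·r1
  [ 1   0    2   3 ]
  [ 0   3   12  -1 ]
  [ 0  -1   -4   0 ]
  [ 0  -3  -12   0 ]
r2 -> 1/3·r2
  [ 1   0    2     3 ]
  [ 0   1    4  -1/3 ]
  [ 0  -1   -4     0 ]
  [ 0  -3  -12     0 ]
r3 -> r3 + r2
  [ 1   0    2     3 ]
  [ 0   1    4  -1/3 ]
  [ 0   0    0  -1/3 ]
  [ 0  -3  -12     0 ]
r4 -> r4 + 3·r2
  [ 1  0  2     3 ]
  [ 0  1  4  -1/3 ]
  [ 0  0  0  -1/3 ]
  [ 0  0  0    -1 ]
r3 -> -3·r3
  [ 1  0  2     3 ]
  [ 0  1  4  -1/3 ]
  [ 0  0  0     1 ]
  [ 0  0  0    -1 ]
r4 -> r4 + r3
  [ 1  0  2     3 ]
  [ 0  1  4  -1/3 ]
  [ 0  0  0     1 ]
  [ 0  0  0     0 ]
r2 -> r2 + 1/3·r3
  [ 1  0  2  3 ]
  [ 0  1  4  0 ]
  [ 0  0  0  1 ]
  [ 0  0  0  0 ]
r1 -> r1 − 3·r3
  [ 1  0  2  0 ]
  [ 0  1  4  0 ]
  [ 0  0  0  1 ]
  [ 0  0  0  0 ]

[[1, 0, 2, 0], [0, 1, 4, 0], [0, 0, 0, 1], [0, 0, 0, 0]]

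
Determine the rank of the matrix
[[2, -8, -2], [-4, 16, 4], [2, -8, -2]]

Multiply R1 by 1/2.
  [  1  -4  -1 ]
  [ -4  16   4 ]
  [  2  -8  -2 ]
Add 4 times R1 to R2.
  [ 1  -4  -1 ]
  [ 0   0   0 ]
  [ 2  -8  -2 ]
Subtract 2 times R1 from R3.
  [ 1  -4  -1 ]
  [ 0   0   0 ]
  [ 0   0   0 ]
The reduced form has 1 nonzero row.

rank = 1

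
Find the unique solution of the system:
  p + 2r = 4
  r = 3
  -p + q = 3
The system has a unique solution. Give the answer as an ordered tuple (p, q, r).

(-2, 1, 3)

Form the augmented matrix and row-reduce:
  [  1  0  2  |  4 ]
  [  0  0  1  |  3 ]
  [ -1  1  0  |  3 ]
R3 → R3 + R1
  [ 1  0  2  |  4 ]
  [ 0  0  1  |  3 ]
  [ 0  1  2  |  7 ]
R2 <=> R3
  [ 1  0  2  |  4 ]
  [ 0  1  2  |  7 ]
  [ 0  0  1  |  3 ]
R2 → R2 − 2·R3
  [ 1  0  2  |  4 ]
  [ 0  1  0  |  1 ]
  [ 0  0  1  |  3 ]
R1 → R1 − 2·R3
  [ 1  0  0  |  -2 ]
  [ 0  1  0  |   1 ]
  [ 0  0  1  |   3 ]
Reading off the last column: p = -2, q = 1, r = 3.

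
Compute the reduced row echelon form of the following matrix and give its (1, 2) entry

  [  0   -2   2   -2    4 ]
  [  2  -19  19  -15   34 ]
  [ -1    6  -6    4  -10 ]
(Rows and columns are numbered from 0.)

ρ1 <=> ρ2
  [  2  -19  19  -15   34 ]
  [  0   -2   2   -2    4 ]
  [ -1    6  -6    4  -10 ]
ρ1 -> 1/2·ρ1
  [  1  -19/2  19/2  -15/2   17 ]
  [  0     -2     2     -2    4 ]
  [ -1      6    -6      4  -10 ]
ρ3 -> ρ3 + ρ1
  [ 1  -19/2  19/2  -15/2  17 ]
  [ 0     -2     2     -2   4 ]
  [ 0   -7/2   7/2   -7/2   7 ]
ρ2 -> -1/2·ρ2
  [ 1  -19/2  19/2  -15/2  17 ]
  [ 0      1    -1      1  -2 ]
  [ 0   -7/2   7/2   -7/2   7 ]
ρ3 -> ρ3 + 7/2·ρ2
  [ 1  -19/2  19/2  -15/2  17 ]
  [ 0      1    -1      1  -2 ]
  [ 0      0     0      0   0 ]
ρ1 -> ρ1 + 19/2·ρ2
  [ 1  0   0  2  -2 ]
  [ 0  1  -1  1  -2 ]
  [ 0  0   0  0   0 ]

-1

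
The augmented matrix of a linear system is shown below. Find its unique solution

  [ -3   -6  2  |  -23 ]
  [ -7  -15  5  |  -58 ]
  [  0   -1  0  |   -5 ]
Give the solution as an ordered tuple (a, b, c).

R1 -> -1/3·R1
R2 -> R2 + 7·R1
R2 -> -1·R2
R3 -> R3 + R2
R3 -> -3·R3
R2 -> R2 + 1/3·R3
R1 -> R1 + 2/3·R3
R1 -> R1 − 2·R2
Reading off the last column: a = -1, b = 5, c = 2.

(-1, 5, 2)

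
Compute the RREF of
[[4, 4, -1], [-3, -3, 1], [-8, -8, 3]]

R1 -> 1/4·R1
R2 -> R2 + 3·R1
R3 -> R3 + 8·R1
R2 -> 4·R2
R3 -> R3 − R2
R1 -> R1 + 1/4·R2

[[1, 1, 0], [0, 0, 1], [0, 0, 0]]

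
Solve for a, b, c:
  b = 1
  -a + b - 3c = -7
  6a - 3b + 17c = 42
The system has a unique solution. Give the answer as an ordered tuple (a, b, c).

(-1, 1, 3)

Form the augmented matrix and row-reduce:
  [  0   1   0  |   1 ]
  [ -1   1  -3  |  -7 ]
  [  6  -3  17  |  42 ]
r1 <=> r2
  [ -1   1  -3  |  -7 ]
  [  0   1   0  |   1 ]
  [  6  -3  17  |  42 ]
r1 ← -1·r1
  [ 1  -1   3  |   7 ]
  [ 0   1   0  |   1 ]
  [ 6  -3  17  |  42 ]
r3 ← r3 − 6·r1
  [ 1  -1   3  |  7 ]
  [ 0   1   0  |  1 ]
  [ 0   3  -1  |  0 ]
r3 ← r3 − 3·r2
  [ 1  -1   3  |   7 ]
  [ 0   1   0  |   1 ]
  [ 0   0  -1  |  -3 ]
r3 ← -1·r3
  [ 1  -1  3  |  7 ]
  [ 0   1  0  |  1 ]
  [ 0   0  1  |  3 ]
r1 ← r1 − 3·r3
  [ 1  -1  0  |  -2 ]
  [ 0   1  0  |   1 ]
  [ 0   0  1  |   3 ]
r1 ← r1 + r2
  [ 1  0  0  |  -1 ]
  [ 0  1  0  |   1 ]
  [ 0  0  1  |   3 ]
Reading off the last column: a = -1, b = 1, c = 3.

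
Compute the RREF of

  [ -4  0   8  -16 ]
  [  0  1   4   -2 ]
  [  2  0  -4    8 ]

[[1, 0, -2, 4], [0, 1, 4, -2], [0, 0, 0, 0]]

r1 := -1/4·r1
  [ 1  0  -2   4 ]
  [ 0  1   4  -2 ]
  [ 2  0  -4   8 ]
r3 := r3 − 2·r1
  [ 1  0  -2   4 ]
  [ 0  1   4  -2 ]
  [ 0  0   0   0 ]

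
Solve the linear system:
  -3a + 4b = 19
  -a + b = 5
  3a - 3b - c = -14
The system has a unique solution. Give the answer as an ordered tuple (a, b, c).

(-1, 4, -1)

Form the augmented matrix and row-reduce:
  [ -3   4   0  |   19 ]
  [ -1   1   0  |    5 ]
  [  3  -3  -1  |  -14 ]
r1 → -1/3·r1
  [  1  -4/3   0  |  -19/3 ]
  [ -1     1   0  |      5 ]
  [  3    -3  -1  |    -14 ]
r2 → r2 + r1
  [ 1  -4/3   0  |  -19/3 ]
  [ 0  -1/3   0  |   -4/3 ]
  [ 3    -3  -1  |    -14 ]
r3 → r3 − 3·r1
  [ 1  -4/3   0  |  -19/3 ]
  [ 0  -1/3   0  |   -4/3 ]
  [ 0     1  -1  |      5 ]
r2 → -3·r2
  [ 1  -4/3   0  |  -19/3 ]
  [ 0     1   0  |      4 ]
  [ 0     1  -1  |      5 ]
r3 → r3 − r2
  [ 1  -4/3   0  |  -19/3 ]
  [ 0     1   0  |      4 ]
  [ 0     0  -1  |      1 ]
r3 → -1·r3
  [ 1  -4/3  0  |  -19/3 ]
  [ 0     1  0  |      4 ]
  [ 0     0  1  |     -1 ]
r1 → r1 + 4/3·r2
  [ 1  0  0  |  -1 ]
  [ 0  1  0  |   4 ]
  [ 0  0  1  |  -1 ]
Reading off the last column: a = -1, b = 4, c = -1.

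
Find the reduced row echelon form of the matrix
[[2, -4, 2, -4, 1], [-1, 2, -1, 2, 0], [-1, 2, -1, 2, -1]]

R1 -> 1/2·R1
  [  1  -2   1  -2  1/2 ]
  [ -1   2  -1   2    0 ]
  [ -1   2  -1   2   -1 ]
R2 -> R2 + R1
  [  1  -2   1  -2  1/2 ]
  [  0   0   0   0  1/2 ]
  [ -1   2  -1   2   -1 ]
R3 -> R3 + R1
  [ 1  -2  1  -2   1/2 ]
  [ 0   0  0   0   1/2 ]
  [ 0   0  0   0  -1/2 ]
R2 -> 2·R2
  [ 1  -2  1  -2   1/2 ]
  [ 0   0  0   0     1 ]
  [ 0   0  0   0  -1/2 ]
R3 -> R3 + 1/2·R2
  [ 1  -2  1  -2  1/2 ]
  [ 0   0  0   0    1 ]
  [ 0   0  0   0    0 ]
R1 -> R1 − 1/2·R2
  [ 1  -2  1  -2  0 ]
  [ 0   0  0   0  1 ]
  [ 0   0  0   0  0 ]

[[1, -2, 1, -2, 0], [0, 0, 0, 0, 1], [0, 0, 0, 0, 0]]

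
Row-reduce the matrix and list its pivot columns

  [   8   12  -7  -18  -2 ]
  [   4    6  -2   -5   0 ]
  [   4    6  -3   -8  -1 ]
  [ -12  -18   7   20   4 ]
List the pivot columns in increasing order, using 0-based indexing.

R1 := 1/8·R1
  [   1  3/2  -7/8  -9/4  -1/4 ]
  [   4    6    -2    -5     0 ]
  [   4    6    -3    -8    -1 ]
  [ -12  -18     7    20     4 ]
R2 := R2 − 4·R1
  [   1  3/2  -7/8  -9/4  -1/4 ]
  [   0    0   3/2     4     1 ]
  [   4    6    -3    -8    -1 ]
  [ -12  -18     7    20     4 ]
R3 := R3 − 4·R1
  [   1  3/2  -7/8  -9/4  -1/4 ]
  [   0    0   3/2     4     1 ]
  [   0    0   1/2     1     0 ]
  [ -12  -18     7    20     4 ]
R4 := R4 + 12·R1
  [ 1  3/2  -7/8  -9/4  -1/4 ]
  [ 0    0   3/2     4     1 ]
  [ 0    0   1/2     1     0 ]
  [ 0    0  -7/2    -7     1 ]
R2 := 2/3·R2
  [ 1  3/2  -7/8  -9/4  -1/4 ]
  [ 0    0     1   8/3   2/3 ]
  [ 0    0   1/2     1     0 ]
  [ 0    0  -7/2    -7     1 ]
R3 := R3 − 1/2·R2
  [ 1  3/2  -7/8  -9/4  -1/4 ]
  [ 0    0     1   8/3   2/3 ]
  [ 0    0     0  -1/3  -1/3 ]
  [ 0    0  -7/2    -7     1 ]
R4 := R4 + 7/2·R2
  [ 1  3/2  -7/8  -9/4  -1/4 ]
  [ 0    0     1   8/3   2/3 ]
  [ 0    0     0  -1/3  -1/3 ]
  [ 0    0     0   7/3  10/3 ]
R3 := -3·R3
  [ 1  3/2  -7/8  -9/4  -1/4 ]
  [ 0    0     1   8/3   2/3 ]
  [ 0    0     0     1     1 ]
  [ 0    0     0   7/3  10/3 ]
R4 := R4 − 7/3·R3
  [ 1  3/2  -7/8  -9/4  -1/4 ]
  [ 0    0     1   8/3   2/3 ]
  [ 0    0     0     1     1 ]
  [ 0    0     0     0     1 ]
R3 := R3 − R4
  [ 1  3/2  -7/8  -9/4  -1/4 ]
  [ 0    0     1   8/3   2/3 ]
  [ 0    0     0     1     0 ]
  [ 0    0     0     0     1 ]
R2 := R2 − 2/3·R4
  [ 1  3/2  -7/8  -9/4  -1/4 ]
  [ 0    0     1   8/3     0 ]
  [ 0    0     0     1     0 ]
  [ 0    0     0     0     1 ]
R1 := R1 + 1/4·R4
  [ 1  3/2  -7/8  -9/4  0 ]
  [ 0    0     1   8/3  0 ]
  [ 0    0     0     1  0 ]
  [ 0    0     0     0  1 ]
R2 := R2 − 8/3·R3
  [ 1  3/2  -7/8  -9/4  0 ]
  [ 0    0     1     0  0 ]
  [ 0    0     0     1  0 ]
  [ 0    0     0     0  1 ]
R1 := R1 + 9/4·R3
  [ 1  3/2  -7/8  0  0 ]
  [ 0    0     1  0  0 ]
  [ 0    0     0  1  0 ]
  [ 0    0     0  0  1 ]
R1 := R1 + 7/8·R2
  [ 1  3/2  0  0  0 ]
  [ 0    0  1  0  0 ]
  [ 0    0  0  1  0 ]
  [ 0    0  0  0  1 ]
Pivot columns are the columns containing a leading 1.

0, 2, 3, 4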